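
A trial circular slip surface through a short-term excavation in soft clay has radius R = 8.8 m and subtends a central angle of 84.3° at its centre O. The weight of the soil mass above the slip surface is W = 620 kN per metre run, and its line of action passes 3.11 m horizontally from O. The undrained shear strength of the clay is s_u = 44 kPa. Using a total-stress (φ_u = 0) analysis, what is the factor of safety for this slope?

Taking moments about the centre O, the resisting moment is provided by the undrained shear strength acting along the arc:
Arc length L_a = R·θ = 8.8·(84.3°·π/180) = 8.8·1.4713 = 12.95 m
M_R = s_u·L_a·R = 44·12.95·8.8 = 5013.3 kN·m/m
M_D = W·d = 620·3.11 = 1928.2 kN·m/m
FS = M_R / M_D = 5013.3 / 1928.2 = 2.600

FS = 2.60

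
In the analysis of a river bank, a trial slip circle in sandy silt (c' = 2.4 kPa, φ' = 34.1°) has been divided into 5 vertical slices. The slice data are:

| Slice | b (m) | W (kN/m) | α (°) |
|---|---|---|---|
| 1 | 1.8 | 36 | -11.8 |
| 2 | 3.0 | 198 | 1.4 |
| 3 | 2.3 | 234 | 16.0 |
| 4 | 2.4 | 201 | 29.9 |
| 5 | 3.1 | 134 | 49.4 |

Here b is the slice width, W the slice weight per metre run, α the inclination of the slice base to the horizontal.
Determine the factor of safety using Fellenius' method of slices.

FS = 1.98

Ordinary method of slices: FS = Σ[c'·Δl_i + (W_i cosα_i)·tanφ'] / Σ W_i sinα_i, with Δl_i = b_i / cosα_i.
Slice 1: Δl = 1.8/cos(-11.8°) = 1.839 m; N'_1 = 36·cos(-11.8°) = 35.2; c'Δl = 4.41; W sinα = -7.4
Slice 2: Δl = 3.0/cos1.4° = 3.001 m; N'_2 = 198·cos1.4° = 197.9; c'Δl = 7.20; W sinα = 4.8
Slice 3: Δl = 2.3/cos16.0° = 2.393 m; N'_3 = 234·cos16.0° = 224.9; c'Δl = 5.74; W sinα = 64.5
Slice 4: Δl = 2.4/cos29.9° = 2.768 m; N'_4 = 201·cos29.9° = 174.2; c'Δl = 6.64; W sinα = 100.2
Slice 5: Δl = 3.1/cos49.4° = 4.764 m; N'_5 = 134·cos49.4° = 87.2; c'Δl = 11.43; W sinα = 101.7
Σc'Δl = 35.4 kN/m; ΣN' = 719.6 kN/m; ΣW sinα = 263.9 kN/m
Resisting = 35.4 + 719.6·tan34.1° = 35.4 + 487.2 = 522.6 kN/m
FS = 522.6 / 263.9 = 1.980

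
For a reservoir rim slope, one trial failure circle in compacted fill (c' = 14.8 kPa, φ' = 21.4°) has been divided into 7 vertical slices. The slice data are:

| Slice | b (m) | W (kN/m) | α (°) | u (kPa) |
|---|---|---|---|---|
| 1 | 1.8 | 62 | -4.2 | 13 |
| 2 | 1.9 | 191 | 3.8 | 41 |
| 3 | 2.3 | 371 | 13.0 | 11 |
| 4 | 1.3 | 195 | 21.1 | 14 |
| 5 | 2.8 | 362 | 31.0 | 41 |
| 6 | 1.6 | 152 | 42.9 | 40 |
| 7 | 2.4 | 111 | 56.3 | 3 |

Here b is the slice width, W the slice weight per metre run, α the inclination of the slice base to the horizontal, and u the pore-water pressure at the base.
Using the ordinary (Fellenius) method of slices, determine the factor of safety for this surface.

FS = 1.12

Ordinary method of slices: FS = Σ[c'·Δl_i + (W_i cosα_i − u_i·Δl_i)·tanφ'] / Σ W_i sinα_i, with Δl_i = b_i / cosα_i.
Slice 1: Δl = 1.8/cos(-4.2°) = 1.805 m; N'_1 = 62·cos(-4.2°) − 13·1.805 = 38.4; c'Δl = 26.71; W sinα = -4.5
Slice 2: Δl = 1.9/cos3.8° = 1.904 m; N'_2 = 191·cos3.8° − 41·1.904 = 112.5; c'Δl = 28.18; W sinα = 12.7
Slice 3: Δl = 2.3/cos13.0° = 2.360 m; N'_3 = 371·cos13.0° − 11·2.360 = 335.5; c'Δl = 34.94; W sinα = 83.5
Slice 4: Δl = 1.3/cos21.1° = 1.393 m; N'_4 = 195·cos21.1° − 14·1.393 = 162.4; c'Δl = 20.62; W sinα = 70.2
Slice 5: Δl = 2.8/cos31.0° = 3.267 m; N'_5 = 362·cos31.0° − 41·3.267 = 176.4; c'Δl = 48.35; W sinα = 186.4
Slice 6: Δl = 1.6/cos42.9° = 2.184 m; N'_6 = 152·cos42.9° − 40·2.184 = 24.0; c'Δl = 32.33; W sinα = 103.5
Slice 7: Δl = 2.4/cos56.3° = 4.326 m; N'_7 = 111·cos56.3° − 3·4.326 = 48.6; c'Δl = 64.02; W sinα = 92.3
Σc'Δl = 255.1 kN/m; ΣN' = 897.8 kN/m; ΣW sinα = 544.0 kN/m
Resisting = 255.1 + 897.8·tan21.4° = 255.1 + 351.8 = 607.0 kN/m
FS = 607.0 / 544.0 = 1.116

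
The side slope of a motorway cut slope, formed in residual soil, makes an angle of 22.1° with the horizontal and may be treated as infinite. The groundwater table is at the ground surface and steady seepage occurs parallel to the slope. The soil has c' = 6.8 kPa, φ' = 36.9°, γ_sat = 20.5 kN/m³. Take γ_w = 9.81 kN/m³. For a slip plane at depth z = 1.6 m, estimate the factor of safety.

With seepage parallel to the slope and the water table at the surface, the effective normal stress on the slip plane uses the buoyant unit weight γ' = γ_sat − γ_w while the driving shear stress uses γ_sat:
FS = [c' + γ' z cos²β tanφ'] / [γ_sat z sinβ cosβ]
γ' = 20.5 − 9.81 = 10.69 kN/m³
Numerator = 6.8 + 10.69·1.6·cos²22.1°·tan36.9° = 6.8 + 10.69·1.6·0.8585·0.7508 = 17.824 kPa
Denominator = 20.5·1.6·sin22.1°·cos22.1° = 20.5·1.6·0.3762·0.9265 = 11.434 kPa
FS = 17.824 / 11.434 = 1.559

FS = 1.56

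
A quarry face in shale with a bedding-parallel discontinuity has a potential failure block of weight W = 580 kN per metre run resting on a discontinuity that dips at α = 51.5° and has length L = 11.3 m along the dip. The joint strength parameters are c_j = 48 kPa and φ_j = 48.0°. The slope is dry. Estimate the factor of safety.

Resolving the block weight along and normal to the plane and applying the Mohr–Coulomb strength on the joint:
N' = W cosα = 580·cos51.5° = 361.1 kN/m
Driving force T = W sinα = 580·sin51.5° = 453.9 kN/m
Resisting force R = c_j·L + N'·tanφ_j = 48·11.3 + 361.1·tan48.0° = 542.4 + 401.0 = 943.4 kN/m
FS = R / T = 943.4 / 453.9 = 2.078

FS = 2.08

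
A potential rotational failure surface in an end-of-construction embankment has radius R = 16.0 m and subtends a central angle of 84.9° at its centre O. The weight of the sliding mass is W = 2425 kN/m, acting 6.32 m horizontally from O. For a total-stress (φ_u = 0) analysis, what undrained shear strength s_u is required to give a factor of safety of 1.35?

FS = s_u·L_a·R / (W·d), so s_u = FS·W·d / (L_a·R).
Arc length L_a = R·θ = 16.0·(84.9°·π/180) = 16.0·1.4818 = 23.71 m
s_u = 1.35·2425·6.32 / (23.71·16.0) = 20690.1 / 379.34 = 54.54 kPa

s_u = 54.5 kPa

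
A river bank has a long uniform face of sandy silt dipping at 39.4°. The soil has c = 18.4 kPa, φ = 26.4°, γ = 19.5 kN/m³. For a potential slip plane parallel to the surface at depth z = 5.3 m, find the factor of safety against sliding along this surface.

FS = 0.97

For an infinite slope with a slip plane parallel to the surface (no pore pressure): FS = [c + γz cos²β tanφ] / [γz sinβ cosβ].
γz = 19.5·5.3 = 103.35 kN/m²
Numerator = 18.4 + 103.35·cos²39.4°·tan26.4° = 18.4 + 103.35·0.5971·0.4964 = 49.034 kPa
Denominator = 103.35·sin39.4°·cos39.4° = 103.35·0.6347·0.7727 = 50.691 kPa
FS = 49.034 / 50.691 = 0.967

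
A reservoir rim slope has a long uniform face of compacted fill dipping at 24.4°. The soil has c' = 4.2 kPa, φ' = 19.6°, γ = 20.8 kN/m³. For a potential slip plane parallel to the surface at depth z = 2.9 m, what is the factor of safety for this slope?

FS = 0.97

For an infinite slope with a slip plane parallel to the surface (no pore pressure): FS = [c' + γz cos²β tanφ'] / [γz sinβ cosβ].
γz = 20.8·2.9 = 60.32 kN/m²
Numerator = 4.2 + 60.32·cos²24.4°·tan19.6° = 4.2 + 60.32·0.8293·0.3561 = 22.013 kPa
Denominator = 60.32·sin24.4°·cos24.4° = 60.32·0.4131·0.9107 = 22.693 kPa
FS = 22.013 / 22.693 = 0.970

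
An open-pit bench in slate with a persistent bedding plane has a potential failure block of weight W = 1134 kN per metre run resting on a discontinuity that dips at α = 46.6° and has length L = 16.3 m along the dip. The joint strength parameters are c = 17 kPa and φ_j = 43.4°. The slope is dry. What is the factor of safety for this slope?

Resolving the block weight along and normal to the plane and applying the Mohr–Coulomb strength on the joint:
N' = W cosα = 1134·cos46.6° = 779.2 kN/m
Driving force T = W sinα = 1134·sin46.6° = 823.9 kN/m
Resisting force R = c·L + N'·tanφ_j = 17·16.3 + 779.2·tan43.4° = 277.1 + 736.8 = 1013.9 kN/m
FS = R / T = 1013.9 / 823.9 = 1.231

FS = 1.23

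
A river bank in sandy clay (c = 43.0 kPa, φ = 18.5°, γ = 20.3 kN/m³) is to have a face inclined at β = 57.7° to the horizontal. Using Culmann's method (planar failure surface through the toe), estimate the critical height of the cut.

H_c = 30.18 m

Culmann's analysis gives the critical failure plane at α_cr = (β + φ)/2 = (57.7 + 18.5)/2 = 38.1°, and the critical height
H_c = (4c/γ) · sinβ cosφ / [1 − cos(β − φ)]
    = (4·43.0/20.3) · sin57.7°·cos18.5° / [1 − cos(39.2°)]
    = 8.473 · 0.8453·0.9483 / [1 − 0.7749]
    = 8.473 · 0.8016 / 0.2251
    = 30.18 m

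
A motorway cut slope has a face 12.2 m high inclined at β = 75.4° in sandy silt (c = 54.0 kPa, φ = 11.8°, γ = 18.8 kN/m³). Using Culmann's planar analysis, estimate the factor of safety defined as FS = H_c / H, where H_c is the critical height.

FS = 1.61

H_c = (4c/γ) · sinβ cosφ / [1 − cos(β − φ)]
    = (4·54.0/18.8) · sin75.4°·cos11.8° / [1 − cos63.6°]
    = 11.489 · 0.9473 / 0.5554 = 19.60 m
FS = H_c / H = 19.60 / 12.2 = 1.606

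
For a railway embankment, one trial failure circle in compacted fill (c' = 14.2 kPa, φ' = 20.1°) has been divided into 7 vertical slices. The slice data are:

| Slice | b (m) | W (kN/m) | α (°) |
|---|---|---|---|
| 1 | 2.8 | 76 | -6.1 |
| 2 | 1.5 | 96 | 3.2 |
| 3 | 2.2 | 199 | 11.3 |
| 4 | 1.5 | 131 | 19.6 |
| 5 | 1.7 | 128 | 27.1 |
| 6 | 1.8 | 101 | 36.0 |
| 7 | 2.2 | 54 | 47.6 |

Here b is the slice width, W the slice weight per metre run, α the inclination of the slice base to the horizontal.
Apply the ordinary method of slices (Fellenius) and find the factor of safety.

FS = 2.04

Ordinary method of slices: FS = Σ[c'·Δl_i + (W_i cosα_i)·tanφ'] / Σ W_i sinα_i, with Δl_i = b_i / cosα_i.
Slice 1: Δl = 2.8/cos(-6.1°) = 2.816 m; N'_1 = 76·cos(-6.1°) = 75.6; c'Δl = 39.99; W sinα = -8.1
Slice 2: Δl = 1.5/cos3.2° = 1.502 m; N'_2 = 96·cos3.2° = 95.9; c'Δl = 21.33; W sinα = 5.4
Slice 3: Δl = 2.2/cos11.3° = 2.243 m; N'_3 = 199·cos11.3° = 195.1; c'Δl = 31.86; W sinα = 39.0
Slice 4: Δl = 1.5/cos19.6° = 1.592 m; N'_4 = 131·cos19.6° = 123.4; c'Δl = 22.61; W sinα = 43.9
Slice 5: Δl = 1.7/cos27.1° = 1.910 m; N'_5 = 128·cos27.1° = 113.9; c'Δl = 27.12; W sinα = 58.3
Slice 6: Δl = 1.8/cos36.0° = 2.225 m; N'_6 = 101·cos36.0° = 81.7; c'Δl = 31.59; W sinα = 59.4
Slice 7: Δl = 2.2/cos47.6° = 3.263 m; N'_7 = 54·cos47.6° = 36.4; c'Δl = 46.33; W sinα = 39.9
Σc'Δl = 220.8 kN/m; ΣN' = 722.0 kN/m; ΣW sinα = 237.8 kN/m
Resisting = 220.8 + 722.0·tan20.1° = 220.8 + 264.2 = 485.1 kN/m
FS = 485.1 / 237.8 = 2.040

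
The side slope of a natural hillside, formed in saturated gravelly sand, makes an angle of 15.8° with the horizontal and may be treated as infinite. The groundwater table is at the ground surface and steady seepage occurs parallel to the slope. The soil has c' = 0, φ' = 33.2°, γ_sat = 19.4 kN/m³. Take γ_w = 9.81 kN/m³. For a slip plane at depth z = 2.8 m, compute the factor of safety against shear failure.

With seepage parallel to the slope and the water table at the surface, the effective normal stress on the slip plane uses the buoyant unit weight γ' = γ_sat − γ_w while the driving shear stress uses γ_sat:
FS = [c' + γ' z cos²β tanφ'] / [γ_sat z sinβ cosβ]
(For c' = 0 this reduces to FS = (γ'/γ_sat)·tanφ'/tanβ.)
γ' = 19.4 − 9.81 = 9.59 kN/m³
Numerator = 0.0 + 9.59·2.8·cos²15.8°·tan33.2° = 0.0 + 9.59·2.8·0.9259·0.6544 = 16.269 kPa
Denominator = 19.4·2.8·sin15.8°·cos15.8° = 19.4·2.8·0.2723·0.9622 = 14.231 kPa
FS = 16.269 / 14.231 = 1.143

FS = 1.14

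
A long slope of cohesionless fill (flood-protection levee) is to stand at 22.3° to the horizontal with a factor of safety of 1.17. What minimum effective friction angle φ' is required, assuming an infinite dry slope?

FS = tanφ'/tanβ ⇒ tanφ' = FS · tanβ = 1.17 · tan22.3° = 0.4799
φ' = arctan(0.4799) = 25.63°

φ' = 25.6°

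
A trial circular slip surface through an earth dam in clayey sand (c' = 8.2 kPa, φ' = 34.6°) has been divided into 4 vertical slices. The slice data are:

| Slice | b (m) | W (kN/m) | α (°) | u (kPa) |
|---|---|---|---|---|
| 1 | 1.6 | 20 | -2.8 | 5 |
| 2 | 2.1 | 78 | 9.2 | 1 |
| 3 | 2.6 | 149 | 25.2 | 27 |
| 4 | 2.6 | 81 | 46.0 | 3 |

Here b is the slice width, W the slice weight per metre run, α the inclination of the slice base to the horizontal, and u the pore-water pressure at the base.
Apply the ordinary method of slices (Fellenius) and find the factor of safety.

Ordinary method of slices: FS = Σ[c'·Δl_i + (W_i cosα_i − u_i·Δl_i)·tanφ'] / Σ W_i sinα_i, with Δl_i = b_i / cosα_i.
Slice 1: Δl = 1.6/cos(-2.8°) = 1.602 m; N'_1 = 20·cos(-2.8°) − 5·1.602 = 12.0; c'Δl = 13.14; W sinα = -1.0
Slice 2: Δl = 2.1/cos9.2° = 2.127 m; N'_2 = 78·cos9.2° − 1·2.127 = 74.9; c'Δl = 17.44; W sinα = 12.5
Slice 3: Δl = 2.6/cos25.2° = 2.873 m; N'_3 = 149·cos25.2° − 27·2.873 = 57.2; c'Δl = 23.56; W sinα = 63.4
Slice 4: Δl = 2.6/cos46.0° = 3.743 m; N'_4 = 81·cos46.0° − 3·3.743 = 45.0; c'Δl = 30.69; W sinα = 58.3
Σc'Δl = 84.8 kN/m; ΣN' = 189.1 kN/m; ΣW sinα = 133.2 kN/m
Resisting = 84.8 + 189.1·tan34.6° = 84.8 + 130.5 = 215.3 kN/m
FS = 215.3 / 133.2 = 1.616

FS = 1.62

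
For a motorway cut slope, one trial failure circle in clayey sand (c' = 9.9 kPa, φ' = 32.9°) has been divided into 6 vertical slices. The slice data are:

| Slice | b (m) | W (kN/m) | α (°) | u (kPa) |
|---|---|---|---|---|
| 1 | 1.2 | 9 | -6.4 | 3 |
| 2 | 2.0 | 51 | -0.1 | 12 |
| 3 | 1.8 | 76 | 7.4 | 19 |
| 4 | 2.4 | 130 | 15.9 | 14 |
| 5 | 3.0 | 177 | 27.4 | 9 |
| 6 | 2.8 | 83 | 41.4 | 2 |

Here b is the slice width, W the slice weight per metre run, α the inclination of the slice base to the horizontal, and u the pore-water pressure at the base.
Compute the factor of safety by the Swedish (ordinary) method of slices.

FS = 2.04

Ordinary method of slices: FS = Σ[c'·Δl_i + (W_i cosα_i − u_i·Δl_i)·tanφ'] / Σ W_i sinα_i, with Δl_i = b_i / cosα_i.
Slice 1: Δl = 1.2/cos(-6.4°) = 1.208 m; N'_1 = 9·cos(-6.4°) − 3·1.208 = 5.3; c'Δl = 11.95; W sinα = -1.0
Slice 2: Δl = 2.0/cos(-0.1°) = 2.000 m; N'_2 = 51·cos(-0.1°) − 12·2.000 = 27.0; c'Δl = 19.80; W sinα = -0.1
Slice 3: Δl = 1.8/cos7.4° = 1.815 m; N'_3 = 76·cos7.4° − 19·1.815 = 40.9; c'Δl = 17.97; W sinα = 9.8
Slice 4: Δl = 2.4/cos15.9° = 2.495 m; N'_4 = 130·cos15.9° − 14·2.495 = 90.1; c'Δl = 24.71; W sinα = 35.6
Slice 5: Δl = 3.0/cos27.4° = 3.379 m; N'_5 = 177·cos27.4° − 9·3.379 = 126.7; c'Δl = 33.45; W sinα = 81.5
Slice 6: Δl = 2.8/cos41.4° = 3.733 m; N'_6 = 83·cos41.4° − 2·3.733 = 54.8; c'Δl = 36.95; W sinα = 54.9
Σc'Δl = 144.8 kN/m; ΣN' = 344.8 kN/m; ΣW sinα = 180.7 kN/m
Resisting = 144.8 + 344.8·tan32.9° = 144.8 + 223.1 = 367.9 kN/m
FS = 367.9 / 180.7 = 2.037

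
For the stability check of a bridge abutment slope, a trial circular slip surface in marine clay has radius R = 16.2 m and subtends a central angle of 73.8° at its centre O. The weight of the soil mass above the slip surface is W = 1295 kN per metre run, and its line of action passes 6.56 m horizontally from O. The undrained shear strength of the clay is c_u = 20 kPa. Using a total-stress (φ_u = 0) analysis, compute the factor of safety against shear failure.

Taking moments about the centre O, the resisting moment is provided by the undrained shear strength acting along the arc:
Arc length L_a = R·θ = 16.2·(73.8°·π/180) = 16.2·1.2881 = 20.87 m
M_R = c_u·L_a·R = 20·20.87·16.2 = 6760.7 kN·m/m
M_D = W·d = 1295·6.56 = 8495.2 kN·m/m
FS = M_R / M_D = 6760.7 / 8495.2 = 0.796

FS = 0.80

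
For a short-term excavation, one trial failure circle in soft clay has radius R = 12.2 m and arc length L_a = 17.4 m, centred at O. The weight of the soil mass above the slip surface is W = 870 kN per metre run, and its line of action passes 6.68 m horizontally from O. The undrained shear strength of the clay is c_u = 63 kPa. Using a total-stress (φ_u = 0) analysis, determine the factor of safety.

FS = 2.30

Taking moments about the centre O, the resisting moment is provided by the undrained shear strength acting along the arc:
M_R = c_u·L_a·R = 63·17.40·12.2 = 13373.6 kN·m/m
M_D = W·d = 870·6.68 = 5811.6 kN·m/m
FS = M_R / M_D = 13373.6 / 5811.6 = 2.301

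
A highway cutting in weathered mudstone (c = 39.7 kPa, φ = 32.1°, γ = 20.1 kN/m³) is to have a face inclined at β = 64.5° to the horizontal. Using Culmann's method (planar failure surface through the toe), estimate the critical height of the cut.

Culmann's analysis gives the critical failure plane at α_cr = (β + φ)/2 = (64.5 + 32.1)/2 = 48.3°, and the critical height
H_c = (4c/γ) · sinβ cosφ / [1 − cos(β − φ)]
    = (4·39.7/20.1) · sin64.5°·cos32.1° / [1 − cos(32.4°)]
    = 7.900 · 0.9026·0.8471 / [1 − 0.8443]
    = 7.900 · 0.7646 / 0.1557
    = 38.80 m

H_c = 38.80 m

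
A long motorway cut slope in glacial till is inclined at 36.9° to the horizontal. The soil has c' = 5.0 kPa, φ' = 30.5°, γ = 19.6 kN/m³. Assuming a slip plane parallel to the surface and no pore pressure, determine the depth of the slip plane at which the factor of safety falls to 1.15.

Setting FS = 1.15 in FS = [c' + γz cos²β tanφ'] / [γz sinβ cosβ] and solving for z:
z = c' / [γ cosβ (FS·sinβ − cosβ·tanφ')]
  = 5.0 / [19.6·cos36.9°·(1.15·sin36.9° − cos36.9°·tan30.5°)]
  = 5.0 / [19.6·0.7997·(1.15·0.6004 − 0.7997·0.5890)]
  = 5.0 / 3.4394 = 1.454 m

z = 1.45 m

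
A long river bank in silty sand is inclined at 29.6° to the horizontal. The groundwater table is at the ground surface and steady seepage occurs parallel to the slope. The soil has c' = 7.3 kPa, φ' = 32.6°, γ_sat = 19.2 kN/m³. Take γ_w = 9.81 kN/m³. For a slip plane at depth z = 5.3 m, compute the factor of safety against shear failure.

With seepage parallel to the slope and the water table at the surface, the effective normal stress on the slip plane uses the buoyant unit weight γ' = γ_sat − γ_w while the driving shear stress uses γ_sat:
FS = [c' + γ' z cos²β tanφ'] / [γ_sat z sinβ cosβ]
γ' = 19.2 − 9.81 = 9.39 kN/m³
Numerator = 7.3 + 9.39·5.3·cos²29.6°·tan32.6° = 7.3 + 9.39·5.3·0.7560·0.6395 = 31.362 kPa
Denominator = 19.2·5.3·sin29.6°·cos29.6° = 19.2·5.3·0.4939·0.8695 = 43.704 kPa
FS = 31.362 / 43.704 = 0.718

FS = 0.72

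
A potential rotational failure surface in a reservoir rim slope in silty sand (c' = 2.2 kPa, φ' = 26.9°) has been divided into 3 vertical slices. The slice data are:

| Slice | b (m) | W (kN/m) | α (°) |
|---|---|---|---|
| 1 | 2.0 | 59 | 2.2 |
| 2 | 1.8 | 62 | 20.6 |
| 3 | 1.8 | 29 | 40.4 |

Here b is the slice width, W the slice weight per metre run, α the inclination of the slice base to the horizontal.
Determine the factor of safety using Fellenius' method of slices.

FS = 1.97

Ordinary method of slices: FS = Σ[c'·Δl_i + (W_i cosα_i)·tanφ'] / Σ W_i sinα_i, with Δl_i = b_i / cosα_i.
Slice 1: Δl = 2.0/cos2.2° = 2.001 m; N'_1 = 59·cos2.2° = 59.0; c'Δl = 4.40; W sinα = 2.3
Slice 2: Δl = 1.8/cos20.6° = 1.923 m; N'_2 = 62·cos20.6° = 58.0; c'Δl = 4.23; W sinα = 21.8
Slice 3: Δl = 1.8/cos40.4° = 2.364 m; N'_3 = 29·cos40.4° = 22.1; c'Δl = 5.20; W sinα = 18.8
Σc'Δl = 13.8 kN/m; ΣN' = 139.1 kN/m; ΣW sinα = 42.9 kN/m
Resisting = 13.8 + 139.1·tan26.9° = 13.8 + 70.6 = 84.4 kN/m
FS = 84.4 / 42.9 = 1.968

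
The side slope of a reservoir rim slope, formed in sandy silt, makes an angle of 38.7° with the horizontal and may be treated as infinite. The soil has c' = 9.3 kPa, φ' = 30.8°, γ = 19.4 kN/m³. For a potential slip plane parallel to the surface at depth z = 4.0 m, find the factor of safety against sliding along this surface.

For an infinite slope with a slip plane parallel to the surface (no pore pressure): FS = [c' + γz cos²β tanφ'] / [γz sinβ cosβ].
γz = 19.4·4.0 = 77.60 kN/m²
Numerator = 9.3 + 77.60·cos²38.7°·tan30.8° = 9.3 + 77.60·0.6091·0.5961 = 37.475 kPa
Denominator = 77.60·sin38.7°·cos38.7° = 77.60·0.6252·0.7804 = 37.866 kPa
FS = 37.475 / 37.866 = 0.990

FS = 0.99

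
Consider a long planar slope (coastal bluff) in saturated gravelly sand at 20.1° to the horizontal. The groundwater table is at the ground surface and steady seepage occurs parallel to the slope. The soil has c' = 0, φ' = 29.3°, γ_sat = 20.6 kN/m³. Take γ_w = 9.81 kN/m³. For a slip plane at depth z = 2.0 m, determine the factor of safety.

FS = 0.80

With seepage parallel to the slope and the water table at the surface, the effective normal stress on the slip plane uses the buoyant unit weight γ' = γ_sat − γ_w while the driving shear stress uses γ_sat:
FS = [c' + γ' z cos²β tanφ'] / [γ_sat z sinβ cosβ]
(For c' = 0 this reduces to FS = (γ'/γ_sat)·tanφ'/tanβ.)
γ' = 20.6 − 9.81 = 10.79 kN/m³
Numerator = 0.0 + 10.79·2.0·cos²20.1°·tan29.3° = 0.0 + 10.79·2.0·0.8819·0.5612 = 10.680 kPa
Denominator = 20.6·2.0·sin20.1°·cos20.1° = 20.6·2.0·0.3437·0.9391 = 13.296 kPa
FS = 10.680 / 13.296 = 0.803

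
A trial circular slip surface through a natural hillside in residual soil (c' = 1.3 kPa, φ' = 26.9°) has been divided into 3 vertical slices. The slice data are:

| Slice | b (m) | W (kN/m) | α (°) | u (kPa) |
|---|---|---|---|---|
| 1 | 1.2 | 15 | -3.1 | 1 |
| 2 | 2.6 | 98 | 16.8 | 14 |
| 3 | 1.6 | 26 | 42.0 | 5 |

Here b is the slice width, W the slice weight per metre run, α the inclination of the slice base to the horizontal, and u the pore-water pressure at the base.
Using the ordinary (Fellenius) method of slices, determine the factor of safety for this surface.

FS = 1.06

Ordinary method of slices: FS = Σ[c'·Δl_i + (W_i cosα_i − u_i·Δl_i)·tanφ'] / Σ W_i sinα_i, with Δl_i = b_i / cosα_i.
Slice 1: Δl = 1.2/cos(-3.1°) = 1.202 m; N'_1 = 15·cos(-3.1°) − 1·1.202 = 13.8; c'Δl = 1.56; W sinα = -0.8
Slice 2: Δl = 2.6/cos16.8° = 2.716 m; N'_2 = 98·cos16.8° − 14·2.716 = 55.8; c'Δl = 3.53; W sinα = 28.3
Slice 3: Δl = 1.6/cos42.0° = 2.153 m; N'_3 = 26·cos42.0° − 5·2.153 = 8.6; c'Δl = 2.80; W sinα = 17.4
Σc'Δl = 7.9 kN/m; ΣN' = 78.1 kN/m; ΣW sinα = 44.9 kN/m
Resisting = 7.9 + 78.1·tan26.9° = 7.9 + 39.6 = 47.5 kN/m
FS = 47.5 / 44.9 = 1.058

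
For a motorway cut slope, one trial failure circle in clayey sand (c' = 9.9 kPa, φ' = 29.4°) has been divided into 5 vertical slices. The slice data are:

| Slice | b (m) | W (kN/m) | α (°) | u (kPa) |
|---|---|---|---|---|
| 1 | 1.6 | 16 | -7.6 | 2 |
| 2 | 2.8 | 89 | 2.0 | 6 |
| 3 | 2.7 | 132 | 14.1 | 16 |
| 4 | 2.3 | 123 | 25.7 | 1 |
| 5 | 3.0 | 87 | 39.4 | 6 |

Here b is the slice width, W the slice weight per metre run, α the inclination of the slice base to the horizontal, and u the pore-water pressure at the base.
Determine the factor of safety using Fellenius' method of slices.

FS = 2.23

Ordinary method of slices: FS = Σ[c'·Δl_i + (W_i cosα_i − u_i·Δl_i)·tanφ'] / Σ W_i sinα_i, with Δl_i = b_i / cosα_i.
Slice 1: Δl = 1.6/cos(-7.6°) = 1.614 m; N'_1 = 16·cos(-7.6°) − 2·1.614 = 12.6; c'Δl = 15.98; W sinα = -2.1
Slice 2: Δl = 2.8/cos2.0° = 2.802 m; N'_2 = 89·cos2.0° − 6·2.802 = 72.1; c'Δl = 27.74; W sinα = 3.1
Slice 3: Δl = 2.7/cos14.1° = 2.784 m; N'_3 = 132·cos14.1° − 16·2.784 = 83.5; c'Δl = 27.56; W sinα = 32.2
Slice 4: Δl = 2.3/cos25.7° = 2.553 m; N'_4 = 123·cos25.7° − 1·2.553 = 108.3; c'Δl = 25.27; W sinα = 53.3
Slice 5: Δl = 3.0/cos39.4° = 3.882 m; N'_5 = 87·cos39.4° − 6·3.882 = 43.9; c'Δl = 38.43; W sinα = 55.2
Σc'Δl = 135.0 kN/m; ΣN' = 320.5 kN/m; ΣW sinα = 141.7 kN/m
Resisting = 135.0 + 320.5·tan29.4° = 135.0 + 180.6 = 315.6 kN/m
FS = 315.6 / 141.7 = 2.227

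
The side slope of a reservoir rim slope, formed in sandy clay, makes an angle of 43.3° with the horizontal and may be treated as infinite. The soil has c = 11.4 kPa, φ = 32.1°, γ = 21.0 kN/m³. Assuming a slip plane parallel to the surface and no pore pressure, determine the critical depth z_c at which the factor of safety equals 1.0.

Setting FS = 1.00 in FS = [c + γz cos²β tanφ] / [γz sinβ cosβ] and solving for z:
z = c / [γ cosβ (FS·sinβ − cosβ·tanφ)]
  = 11.4 / [21.0·cos43.3°·(1.00·sin43.3° − cos43.3°·tan32.1°)]
  = 11.4 / [21.0·0.7278·(1.00·0.6858 − 0.7278·0.6273)]
  = 11.4 / 3.5043 = 3.253 m

z_c = 3.25 m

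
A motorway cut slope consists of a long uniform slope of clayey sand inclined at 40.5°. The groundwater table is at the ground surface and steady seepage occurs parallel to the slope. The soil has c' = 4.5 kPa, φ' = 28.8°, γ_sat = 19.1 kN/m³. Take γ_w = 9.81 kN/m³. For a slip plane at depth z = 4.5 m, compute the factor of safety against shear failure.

With seepage parallel to the slope and the water table at the surface, the effective normal stress on the slip plane uses the buoyant unit weight γ' = γ_sat − γ_w while the driving shear stress uses γ_sat:
FS = [c' + γ' z cos²β tanφ'] / [γ_sat z sinβ cosβ]
γ' = 19.1 − 9.81 = 9.29 kN/m³
Numerator = 4.5 + 9.29·4.5·cos²40.5°·tan28.8° = 4.5 + 9.29·4.5·0.5782·0.5498 = 17.789 kPa
Denominator = 19.1·4.5·sin40.5°·cos40.5° = 19.1·4.5·0.6494·0.7604 = 42.446 kPa
FS = 17.789 / 42.446 = 0.419

FS = 0.42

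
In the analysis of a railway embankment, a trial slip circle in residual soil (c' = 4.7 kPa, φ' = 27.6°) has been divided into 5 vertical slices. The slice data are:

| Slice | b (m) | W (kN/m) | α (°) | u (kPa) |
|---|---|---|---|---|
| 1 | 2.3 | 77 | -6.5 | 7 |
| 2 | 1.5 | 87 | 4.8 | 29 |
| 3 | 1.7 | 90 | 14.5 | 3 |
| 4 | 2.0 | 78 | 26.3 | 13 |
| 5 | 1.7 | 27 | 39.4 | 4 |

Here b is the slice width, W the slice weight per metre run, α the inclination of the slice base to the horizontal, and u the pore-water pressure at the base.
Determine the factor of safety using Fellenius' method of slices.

Ordinary method of slices: FS = Σ[c'·Δl_i + (W_i cosα_i − u_i·Δl_i)·tanφ'] / Σ W_i sinα_i, with Δl_i = b_i / cosα_i.
Slice 1: Δl = 2.3/cos(-6.5°) = 2.315 m; N'_1 = 77·cos(-6.5°) − 7·2.315 = 60.3; c'Δl = 10.88; W sinα = -8.7
Slice 2: Δl = 1.5/cos4.8° = 1.505 m; N'_2 = 87·cos4.8° − 29·1.505 = 43.0; c'Δl = 7.07; W sinα = 7.3
Slice 3: Δl = 1.7/cos14.5° = 1.756 m; N'_3 = 90·cos14.5° − 3·1.756 = 81.9; c'Δl = 8.25; W sinα = 22.5
Slice 4: Δl = 2.0/cos26.3° = 2.231 m; N'_4 = 78·cos26.3° − 13·2.231 = 40.9; c'Δl = 10.49; W sinα = 34.6
Slice 5: Δl = 1.7/cos39.4° = 2.200 m; N'_5 = 27·cos39.4° − 4·2.200 = 12.1; c'Δl = 10.34; W sinα = 17.1
Σc'Δl = 47.0 kN/m; ΣN' = 238.2 kN/m; ΣW sinα = 72.8 kN/m
Resisting = 47.0 + 238.2·tan27.6° = 47.0 + 124.5 = 171.6 kN/m
FS = 171.6 / 72.8 = 2.357

FS = 2.36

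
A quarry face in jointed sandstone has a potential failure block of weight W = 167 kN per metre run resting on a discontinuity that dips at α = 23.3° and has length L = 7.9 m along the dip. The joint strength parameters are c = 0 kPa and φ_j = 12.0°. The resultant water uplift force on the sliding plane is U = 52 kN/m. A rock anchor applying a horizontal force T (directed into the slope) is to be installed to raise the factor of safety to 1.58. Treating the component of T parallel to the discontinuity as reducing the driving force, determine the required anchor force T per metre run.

Resolving forces along and normal to the sliding plane, with the horizontal anchor force T adding T·sinα to the effective normal force and T·cosα acting up the plane against the driving force:
FS = [cL + (W cosα − U + T sinα) tanφ_j] / [W sinα − T cosα]
Without the anchor: N' = 101.4 kN/m, driving T_d = 66.1 kN/m, resisting R = 0·7.9 + 101.4·tan12.0° = 21.5 kN/m, FS = 0.33.
Setting FS = 1.58 and solving for T:
1.58·(66.1 − T cos23.3°) = 21.5 + T sin23.3°·tan12.0°
T·(sin23.3°·tan12.0° + 1.58·cos23.3°) = 1.58·66.1 − 21.5
T·(0.3955·0.2126 + 1.58·0.9184) = 104.4 − 21.5 = 82.8
T·1.5352 = 82.8
T = 53.9 kN/m

T = 54 kN/m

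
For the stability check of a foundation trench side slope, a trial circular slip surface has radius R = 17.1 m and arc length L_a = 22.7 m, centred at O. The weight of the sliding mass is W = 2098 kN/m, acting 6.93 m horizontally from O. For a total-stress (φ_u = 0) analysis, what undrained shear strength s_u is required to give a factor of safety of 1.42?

s_u = 53.2 kPa

FS = s_u·L_a·R / (W·d), so s_u = FS·W·d / (L_a·R).
s_u = 1.42·2098·6.93 / (22.70·17.1) = 20645.6 / 388.17 = 53.19 kPa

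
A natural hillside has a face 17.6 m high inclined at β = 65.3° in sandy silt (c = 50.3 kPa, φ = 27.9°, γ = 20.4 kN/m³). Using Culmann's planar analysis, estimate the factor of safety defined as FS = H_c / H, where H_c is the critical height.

H_c = (4c/γ) · sinβ cosφ / [1 − cos(β − φ)]
    = (4·50.3/20.4) · sin65.3°·cos27.9° / [1 − cos37.4°]
    = 9.863 · 0.8029 / 0.2056 = 38.52 m
FS = H_c / H = 38.52 / 17.6 = 2.189

FS = 2.19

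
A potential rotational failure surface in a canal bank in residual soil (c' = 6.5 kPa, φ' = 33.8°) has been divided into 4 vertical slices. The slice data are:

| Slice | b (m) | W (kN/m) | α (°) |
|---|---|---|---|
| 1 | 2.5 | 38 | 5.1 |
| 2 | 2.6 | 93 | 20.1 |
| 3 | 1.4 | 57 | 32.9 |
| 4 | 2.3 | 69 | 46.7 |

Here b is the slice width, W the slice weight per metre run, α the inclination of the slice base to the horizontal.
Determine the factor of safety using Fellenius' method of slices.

FS = 1.84

Ordinary method of slices: FS = Σ[c'·Δl_i + (W_i cosα_i)·tanφ'] / Σ W_i sinα_i, with Δl_i = b_i / cosα_i.
Slice 1: Δl = 2.5/cos5.1° = 2.510 m; N'_1 = 38·cos5.1° = 37.8; c'Δl = 16.31; W sinα = 3.4
Slice 2: Δl = 2.6/cos20.1° = 2.769 m; N'_2 = 93·cos20.1° = 87.3; c'Δl = 18.00; W sinα = 32.0
Slice 3: Δl = 1.4/cos32.9° = 1.667 m; N'_3 = 57·cos32.9° = 47.9; c'Δl = 10.84; W sinα = 31.0
Slice 4: Δl = 2.3/cos46.7° = 3.354 m; N'_4 = 69·cos46.7° = 47.3; c'Δl = 21.80; W sinα = 50.2
Σc'Δl = 66.9 kN/m; ΣN' = 220.4 kN/m; ΣW sinα = 116.5 kN/m
Resisting = 66.9 + 220.4·tan33.8° = 66.9 + 147.5 = 214.5 kN/m
FS = 214.5 / 116.5 = 1.841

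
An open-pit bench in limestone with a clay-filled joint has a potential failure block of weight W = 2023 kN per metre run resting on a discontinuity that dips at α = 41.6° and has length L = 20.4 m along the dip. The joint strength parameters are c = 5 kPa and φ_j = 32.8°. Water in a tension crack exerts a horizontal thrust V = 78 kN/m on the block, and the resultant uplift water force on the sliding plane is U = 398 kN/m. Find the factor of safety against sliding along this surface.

Resolving the block weight along and normal to the plane and applying the Mohr–Coulomb strength on the joint:
N' = W cosα − U − V sinα = 2023·cos41.6° − 398 − 78·sin41.6° = 1063.0 kN/m
Driving force T = W sinα + V cosα = 2023·sin41.6° + 78·cos41.6° = 1401.5 kN/m
Resisting force R = c·L + N'·tanφ_j = 5·20.4 + 1063.0·tan32.8° = 102.0 + 685.1 = 787.1 kN/m
FS = R / T = 787.1 / 1401.5 = 0.562

FS = 0.56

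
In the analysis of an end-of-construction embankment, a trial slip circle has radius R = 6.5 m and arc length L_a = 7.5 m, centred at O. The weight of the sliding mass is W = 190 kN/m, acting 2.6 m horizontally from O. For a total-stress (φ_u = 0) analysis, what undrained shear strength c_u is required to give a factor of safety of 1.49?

FS = c_u·L_a·R / (W·d), so c_u = FS·W·d / (L_a·R).
c_u = 1.49·190·2.6 / (7.50·6.5) = 736.1 / 48.75 = 15.10 kPa

c_u = 15.1 kPa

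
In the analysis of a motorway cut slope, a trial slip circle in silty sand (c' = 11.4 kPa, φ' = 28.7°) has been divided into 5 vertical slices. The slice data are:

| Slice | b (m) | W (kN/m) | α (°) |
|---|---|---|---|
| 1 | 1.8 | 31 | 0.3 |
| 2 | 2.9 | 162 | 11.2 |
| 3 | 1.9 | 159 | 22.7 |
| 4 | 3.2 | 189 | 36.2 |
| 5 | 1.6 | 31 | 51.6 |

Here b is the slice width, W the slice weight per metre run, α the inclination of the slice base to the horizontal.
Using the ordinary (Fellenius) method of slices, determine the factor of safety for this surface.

FS = 1.88

Ordinary method of slices: FS = Σ[c'·Δl_i + (W_i cosα_i)·tanφ'] / Σ W_i sinα_i, with Δl_i = b_i / cosα_i.
Slice 1: Δl = 1.8/cos0.3° = 1.800 m; N'_1 = 31·cos0.3° = 31.0; c'Δl = 20.52; W sinα = 0.2
Slice 2: Δl = 2.9/cos11.2° = 2.956 m; N'_2 = 162·cos11.2° = 158.9; c'Δl = 33.70; W sinα = 31.5
Slice 3: Δl = 1.9/cos22.7° = 2.060 m; N'_3 = 159·cos22.7° = 146.7; c'Δl = 23.48; W sinα = 61.4
Slice 4: Δl = 3.2/cos36.2° = 3.965 m; N'_4 = 189·cos36.2° = 152.5; c'Δl = 45.21; W sinα = 111.6
Slice 5: Δl = 1.6/cos51.6° = 2.576 m; N'_5 = 31·cos51.6° = 19.3; c'Δl = 29.36; W sinα = 24.3
Σc'Δl = 152.3 kN/m; ΣN' = 508.4 kN/m; ΣW sinα = 228.9 kN/m
Resisting = 152.3 + 508.4·tan28.7° = 152.3 + 278.3 = 430.6 kN/m
FS = 430.6 / 228.9 = 1.881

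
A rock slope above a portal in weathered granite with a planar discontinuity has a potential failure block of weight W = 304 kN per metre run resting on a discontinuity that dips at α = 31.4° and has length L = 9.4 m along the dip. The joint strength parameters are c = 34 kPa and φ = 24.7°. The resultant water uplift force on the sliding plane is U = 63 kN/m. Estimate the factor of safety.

Resolving the block weight along and normal to the plane and applying the Mohr–Coulomb strength on the joint:
N' = W cosα − U = 304·cos31.4° − 63 = 196.5 kN/m
Driving force T = W sinα = 304·sin31.4° = 158.4 kN/m
Resisting force R = c·L + N'·tanφ = 34·9.4 + 196.5·tan24.7° = 319.6 + 90.4 = 410.0 kN/m
FS = R / T = 410.0 / 158.4 = 2.588

FS = 2.59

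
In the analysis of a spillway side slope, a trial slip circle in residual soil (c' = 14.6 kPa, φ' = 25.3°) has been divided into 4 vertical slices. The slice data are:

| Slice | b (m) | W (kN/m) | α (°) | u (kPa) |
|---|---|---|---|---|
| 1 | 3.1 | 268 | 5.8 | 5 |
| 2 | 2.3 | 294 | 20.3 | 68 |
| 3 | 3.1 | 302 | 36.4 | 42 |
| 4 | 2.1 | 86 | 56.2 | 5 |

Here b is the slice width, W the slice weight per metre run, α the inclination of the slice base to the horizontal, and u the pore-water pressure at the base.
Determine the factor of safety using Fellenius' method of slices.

FS = 1.09

Ordinary method of slices: FS = Σ[c'·Δl_i + (W_i cosα_i − u_i·Δl_i)·tanφ'] / Σ W_i sinα_i, with Δl_i = b_i / cosα_i.
Slice 1: Δl = 3.1/cos5.8° = 3.116 m; N'_1 = 268·cos5.8° − 5·3.116 = 251.0; c'Δl = 45.49; W sinα = 27.1
Slice 2: Δl = 2.3/cos20.3° = 2.452 m; N'_2 = 294·cos20.3° − 68·2.452 = 109.0; c'Δl = 35.80; W sinα = 102.0
Slice 3: Δl = 3.1/cos36.4° = 3.851 m; N'_3 = 302·cos36.4° − 42·3.851 = 81.3; c'Δl = 56.23; W sinα = 179.2
Slice 4: Δl = 2.1/cos56.2° = 3.775 m; N'_4 = 86·cos56.2° − 5·3.775 = 29.0; c'Δl = 55.11; W sinα = 71.5
Σc'Δl = 192.6 kN/m; ΣN' = 470.3 kN/m; ΣW sinα = 379.8 kN/m
Resisting = 192.6 + 470.3·tan25.3° = 192.6 + 222.3 = 415.0 kN/m
FS = 415.0 / 379.8 = 1.093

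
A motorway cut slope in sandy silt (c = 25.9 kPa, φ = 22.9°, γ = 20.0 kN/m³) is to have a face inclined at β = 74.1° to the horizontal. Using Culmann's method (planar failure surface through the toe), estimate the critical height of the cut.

Culmann's analysis gives the critical failure plane at α_cr = (β + φ)/2 = (74.1 + 22.9)/2 = 48.5°, and the critical height
H_c = (4c/γ) · sinβ cosφ / [1 − cos(β − φ)]
    = (4·25.9/20.0) · sin74.1°·cos22.9° / [1 − cos(51.2°)]
    = 5.180 · 0.9617·0.9212 / [1 − 0.6266]
    = 5.180 · 0.8859 / 0.3734
    = 12.29 m

H_c = 12.29 m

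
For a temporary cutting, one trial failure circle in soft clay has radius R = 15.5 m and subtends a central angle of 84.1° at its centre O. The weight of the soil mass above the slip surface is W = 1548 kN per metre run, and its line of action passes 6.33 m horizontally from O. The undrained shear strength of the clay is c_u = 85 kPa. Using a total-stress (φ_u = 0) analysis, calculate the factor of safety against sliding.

FS = 3.06

Taking moments about the centre O, the resisting moment is provided by the undrained shear strength acting along the arc:
Arc length L_a = R·θ = 15.5·(84.1°·π/180) = 15.5·1.4678 = 22.75 m
M_R = c_u·L_a·R = 85·22.75·15.5 = 29974.8 kN·m/m
M_D = W·d = 1548·6.33 = 9798.8 kN·m/m
FS = M_R / M_D = 29974.8 / 9798.8 = 3.059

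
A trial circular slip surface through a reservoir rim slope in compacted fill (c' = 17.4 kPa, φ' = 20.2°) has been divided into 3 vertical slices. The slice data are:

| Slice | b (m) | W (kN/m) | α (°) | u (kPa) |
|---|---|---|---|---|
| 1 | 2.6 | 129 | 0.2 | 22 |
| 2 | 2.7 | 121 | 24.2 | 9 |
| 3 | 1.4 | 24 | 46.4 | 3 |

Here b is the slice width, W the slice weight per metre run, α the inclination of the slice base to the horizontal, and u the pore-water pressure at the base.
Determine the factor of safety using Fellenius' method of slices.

FS = 2.86

Ordinary method of slices: FS = Σ[c'·Δl_i + (W_i cosα_i − u_i·Δl_i)·tanφ'] / Σ W_i sinα_i, with Δl_i = b_i / cosα_i.
Slice 1: Δl = 2.6/cos0.2° = 2.600 m; N'_1 = 129·cos0.2° − 22·2.600 = 71.8; c'Δl = 45.24; W sinα = 0.5
Slice 2: Δl = 2.7/cos24.2° = 2.960 m; N'_2 = 121·cos24.2° − 9·2.960 = 83.7; c'Δl = 51.51; W sinα = 49.6
Slice 3: Δl = 1.4/cos46.4° = 2.030 m; N'_3 = 24·cos46.4° − 3·2.030 = 10.5; c'Δl = 35.32; W sinα = 17.4
Σc'Δl = 132.1 kN/m; ΣN' = 166.0 kN/m; ΣW sinα = 67.4 kN/m
Resisting = 132.1 + 166.0·tan20.2° = 132.1 + 61.1 = 193.1 kN/m
FS = 193.1 / 67.4 = 2.864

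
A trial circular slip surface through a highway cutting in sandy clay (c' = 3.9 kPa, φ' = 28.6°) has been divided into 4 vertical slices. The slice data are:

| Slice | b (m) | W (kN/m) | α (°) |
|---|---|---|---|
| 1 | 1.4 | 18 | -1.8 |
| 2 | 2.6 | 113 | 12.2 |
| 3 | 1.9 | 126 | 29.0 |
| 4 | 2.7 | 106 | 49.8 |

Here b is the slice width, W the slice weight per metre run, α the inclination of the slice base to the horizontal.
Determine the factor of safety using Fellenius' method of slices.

FS = 1.26

Ordinary method of slices: FS = Σ[c'·Δl_i + (W_i cosα_i)·tanφ'] / Σ W_i sinα_i, with Δl_i = b_i / cosα_i.
Slice 1: Δl = 1.4/cos(-1.8°) = 1.401 m; N'_1 = 18·cos(-1.8°) = 18.0; c'Δl = 5.46; W sinα = -0.6
Slice 2: Δl = 2.6/cos12.2° = 2.660 m; N'_2 = 113·cos12.2° = 110.4; c'Δl = 10.37; W sinα = 23.9
Slice 3: Δl = 1.9/cos29.0° = 2.172 m; N'_3 = 126·cos29.0° = 110.2; c'Δl = 8.47; W sinα = 61.1
Slice 4: Δl = 2.7/cos49.8° = 4.183 m; N'_4 = 106·cos49.8° = 68.4; c'Δl = 16.31; W sinα = 81.0
Σc'Δl = 40.6 kN/m; ΣN' = 307.1 kN/m; ΣW sinα = 165.4 kN/m
Resisting = 40.6 + 307.1·tan28.6° = 40.6 + 167.4 = 208.0 kN/m
FS = 208.0 / 165.4 = 1.258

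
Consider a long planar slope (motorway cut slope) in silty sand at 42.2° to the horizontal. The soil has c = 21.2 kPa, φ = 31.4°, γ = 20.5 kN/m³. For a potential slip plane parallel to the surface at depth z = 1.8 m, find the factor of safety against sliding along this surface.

FS = 1.83

For an infinite slope with a slip plane parallel to the surface (no pore pressure): FS = [c + γz cos²β tanφ] / [γz sinβ cosβ].
γz = 20.5·1.8 = 36.90 kN/m²
Numerator = 21.2 + 36.90·cos²42.2°·tan31.4° = 21.2 + 36.90·0.5488·0.6104 = 33.561 kPa
Denominator = 36.90·sin42.2°·cos42.2° = 36.90·0.6717·0.7408 = 18.362 kPa
FS = 33.561 / 18.362 = 1.828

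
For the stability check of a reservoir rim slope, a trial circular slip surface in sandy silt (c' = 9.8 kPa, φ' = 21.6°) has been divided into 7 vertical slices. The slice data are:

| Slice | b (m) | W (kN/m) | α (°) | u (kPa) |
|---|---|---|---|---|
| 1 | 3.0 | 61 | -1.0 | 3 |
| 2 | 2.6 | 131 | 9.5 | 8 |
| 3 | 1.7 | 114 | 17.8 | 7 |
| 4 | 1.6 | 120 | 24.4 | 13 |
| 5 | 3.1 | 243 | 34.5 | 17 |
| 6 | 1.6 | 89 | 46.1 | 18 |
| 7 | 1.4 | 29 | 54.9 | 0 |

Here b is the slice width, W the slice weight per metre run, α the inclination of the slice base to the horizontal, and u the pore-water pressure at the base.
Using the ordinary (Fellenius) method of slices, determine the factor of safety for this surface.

FS = 1.14

Ordinary method of slices: FS = Σ[c'·Δl_i + (W_i cosα_i − u_i·Δl_i)·tanφ'] / Σ W_i sinα_i, with Δl_i = b_i / cosα_i.
Slice 1: Δl = 3.0/cos(-1.0°) = 3.000 m; N'_1 = 61·cos(-1.0°) − 3·3.000 = 52.0; c'Δl = 29.40; W sinα = -1.1
Slice 2: Δl = 2.6/cos9.5° = 2.636 m; N'_2 = 131·cos9.5° − 8·2.636 = 108.1; c'Δl = 25.83; W sinα = 21.6
Slice 3: Δl = 1.7/cos17.8° = 1.785 m; N'_3 = 114·cos17.8° − 7·1.785 = 96.0; c'Δl = 17.50; W sinα = 34.8
Slice 4: Δl = 1.6/cos24.4° = 1.757 m; N'_4 = 120·cos24.4° − 13·1.757 = 86.4; c'Δl = 17.22; W sinα = 49.6
Slice 5: Δl = 3.1/cos34.5° = 3.762 m; N'_5 = 243·cos34.5° − 17·3.762 = 136.3; c'Δl = 36.86; W sinα = 137.6
Slice 6: Δl = 1.6/cos46.1° = 2.307 m; N'_6 = 89·cos46.1° − 18·2.307 = 20.2; c'Δl = 22.61; W sinα = 64.1
Slice 7: Δl = 1.4/cos54.9° = 2.435 m; N'_7 = 29·cos54.9° − 0·2.435 = 16.7; c'Δl = 23.86; W sinα = 23.7
Σc'Δl = 173.3 kN/m; ΣN' = 515.8 kN/m; ΣW sinα = 330.5 kN/m
Resisting = 173.3 + 515.8·tan21.6° = 173.3 + 204.2 = 377.5 kN/m
FS = 377.5 / 330.5 = 1.142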